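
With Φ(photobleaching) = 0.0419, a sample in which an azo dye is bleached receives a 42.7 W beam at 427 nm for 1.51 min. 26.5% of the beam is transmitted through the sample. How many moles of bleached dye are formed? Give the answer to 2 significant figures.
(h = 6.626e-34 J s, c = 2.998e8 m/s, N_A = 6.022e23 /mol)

4.3e-4 mol

Photon energy at 427 nm: hc/λ = (6.626e-34)(2.998e8)/(427e-9) = 4.652e-19 J.
Energy delivered: (42.7 W)(90.6 s) = 3869 J.
Photons incident: 3869 / 4.652e-19 = 8.317e21, i.e. 8.317e21/6.022e23 = 0.01381 mol.
Fraction absorbed: 1 − 26.5/100 = 0.7350.
Photons absorbed: 0.7350 × 0.01381 = 0.01015 mol.
Product: Φ × n_abs = 0.0419 × 0.01015 = 4.253e-4 mol.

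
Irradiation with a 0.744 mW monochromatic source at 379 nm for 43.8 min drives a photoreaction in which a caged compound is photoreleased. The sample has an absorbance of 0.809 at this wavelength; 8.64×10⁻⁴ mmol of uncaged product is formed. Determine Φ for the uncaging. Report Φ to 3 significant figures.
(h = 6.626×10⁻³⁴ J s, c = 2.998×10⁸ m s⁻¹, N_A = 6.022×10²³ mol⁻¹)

Φ = 0.165

Product: 8.64×10⁻⁴ mmol = 8.64×10⁻⁷ mol.
Photon energy at 379 nm: hc/λ = (6.626×10⁻³⁴)(2.998×10⁸)/(379×10⁻⁹) = 5.241×10⁻¹⁹ J.
Energy delivered: (0.744 mW)(2628 s) = 1.955 J.
Photons incident: 1.955 / 5.241×10⁻¹⁹ = 3.730×10¹⁸, i.e. 3.730×10¹⁸/6.022×10²³ = 6.194×10⁻⁶ mol.
Fraction absorbed: 1 − 10^(−0.809) = 0.8448.
Photons absorbed: 0.8448 × 6.194×10⁻⁶ = 5.233×10⁻⁶ mol.
Φ = 8.64×10⁻⁷ mol / 5.233×10⁻⁶ mol photons = 0.165.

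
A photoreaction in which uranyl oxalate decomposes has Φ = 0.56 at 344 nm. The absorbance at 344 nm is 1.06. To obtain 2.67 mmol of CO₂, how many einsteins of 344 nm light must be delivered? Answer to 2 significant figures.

0.0052 einstein

Product: 2.67 mmol = 0.00267 mol.
Photons that must be absorbed: 0.00267 / 0.56 = 0.004768 mol.
Fraction absorbed: 1 − 10^(−1.06) = 0.9129.
Incident photons needed: 0.004768 / 0.9129 = 0.005223 mol.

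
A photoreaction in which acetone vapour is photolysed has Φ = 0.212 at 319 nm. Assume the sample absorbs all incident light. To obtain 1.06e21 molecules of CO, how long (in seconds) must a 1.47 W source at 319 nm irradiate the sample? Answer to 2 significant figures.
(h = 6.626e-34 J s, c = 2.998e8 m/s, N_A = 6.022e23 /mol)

t ≈ 2100 s

Product: 1.06e21 / 6.022e23 = 0.001760 mol.
Photons that must be absorbed: 0.001760 / 0.212 = 0.008302 mol.
Photon energy: hc/λ = 6.227e-19 J; per mole, 3.750e5 J mol⁻¹.
Energy required: 0.008302 × 3.750e5 = 3113 J.
Time: 3113 J / 1.47 W = 2100 s.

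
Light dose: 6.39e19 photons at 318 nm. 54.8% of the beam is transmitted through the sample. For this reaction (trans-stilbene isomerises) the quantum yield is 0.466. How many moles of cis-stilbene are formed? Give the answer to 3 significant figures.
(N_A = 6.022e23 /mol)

2.24e-5 mol

Moles of photons: 6.39e19 / 6.022e23 = 1.061e-4 mol.
Fraction absorbed: 1 − 54.8/100 = 0.4520.
Photons absorbed: 0.4520 × 1.061e-4 = 4.796e-5 mol.
Product: Φ × n_abs = 0.466 × 4.796e-5 = 2.235e-5 mol.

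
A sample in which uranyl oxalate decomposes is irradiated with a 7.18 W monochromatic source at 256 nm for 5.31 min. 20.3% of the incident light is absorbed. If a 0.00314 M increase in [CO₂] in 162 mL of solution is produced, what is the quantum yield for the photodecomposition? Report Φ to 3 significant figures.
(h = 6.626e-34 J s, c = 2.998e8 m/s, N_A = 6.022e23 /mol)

Φ = 0.512

Product: (0.00314 M)(0.162 L) = 5.087e-4 mol.
Photon energy at 256 nm: hc/λ = (6.626e-34)(2.998e8)/(256e-9) = 7.760e-19 J.
Energy delivered: (7.18 W)(318.6 s) = 2288 J.
Photons incident: 2288 / 7.760e-19 = 2.948e21, i.e. 2.948e21/6.022e23 = 0.004895 mol.
Photons absorbed: 0.203 × 0.004895 = 9.937e-4 mol.
Φ = 5.087e-4 mol / 9.937e-4 mol photons = 0.512.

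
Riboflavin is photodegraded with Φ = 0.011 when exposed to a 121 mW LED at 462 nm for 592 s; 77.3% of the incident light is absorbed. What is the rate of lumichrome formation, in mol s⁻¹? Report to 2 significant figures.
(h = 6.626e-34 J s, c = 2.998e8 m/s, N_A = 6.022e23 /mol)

4.0e-9 mol s⁻¹

Photon energy at 462 nm: hc/λ = (6.626e-34)(2.998e8)/(462e-9) = 4.300e-19 J.
Energy delivered: (121 mW)(592 s) = 71.63 J.
Photons incident: 71.63 / 4.300e-19 = 1.666e20, i.e. 1.666e20/6.022e23 = 2.767e-4 mol.
Photons absorbed: 0.773 × 2.767e-4 = 2.139e-4 mol.
Product formed: 0.011 × 2.139e-4 = 2.353e-6 mol.
Rate: 2.353e-6 / 592 s = 4.0e-9 mol s⁻¹.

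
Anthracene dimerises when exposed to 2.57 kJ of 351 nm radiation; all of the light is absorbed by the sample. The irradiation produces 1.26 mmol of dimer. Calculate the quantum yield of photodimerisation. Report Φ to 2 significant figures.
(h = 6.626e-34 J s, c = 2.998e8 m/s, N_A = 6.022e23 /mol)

Φ = 0.17

Product: 1.26 mmol = 0.00126 mol.
Photon energy at 351 nm: hc/λ = (6.626e-34)(2.998e8)/(351e-9) = 5.659e-19 J.
Incident energy: 2.57 kJ = 2570 J.
Photons incident: 2570 / 5.659e-19 = 4.541e21, i.e. 4.541e21/6.022e23 = 0.007541 mol.
Φ = 0.00126 mol / 0.007541 mol photons = 0.17.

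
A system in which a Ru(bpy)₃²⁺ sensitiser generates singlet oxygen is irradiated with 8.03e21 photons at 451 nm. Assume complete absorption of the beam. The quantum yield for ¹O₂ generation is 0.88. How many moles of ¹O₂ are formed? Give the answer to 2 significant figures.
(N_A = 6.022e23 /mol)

0.012 mol

Moles of photons: 8.03e21 / 6.022e23 = 0.01333 mol.
Product: Φ × n_abs = 0.88 × 0.01333 = 0.01173 mol.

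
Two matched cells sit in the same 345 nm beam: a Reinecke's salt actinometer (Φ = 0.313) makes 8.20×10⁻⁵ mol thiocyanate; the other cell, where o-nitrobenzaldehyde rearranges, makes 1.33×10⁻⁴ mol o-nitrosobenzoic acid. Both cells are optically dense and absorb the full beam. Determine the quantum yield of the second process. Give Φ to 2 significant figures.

Φ = 0.51

Photons absorbed by the actinometer: 8.20×10⁻⁵ / 0.313 = 2.620×10⁻⁴ mol.
Φ(unknown) = 1.33×10⁻⁴ / 2.620×10⁻⁴ = 0.51.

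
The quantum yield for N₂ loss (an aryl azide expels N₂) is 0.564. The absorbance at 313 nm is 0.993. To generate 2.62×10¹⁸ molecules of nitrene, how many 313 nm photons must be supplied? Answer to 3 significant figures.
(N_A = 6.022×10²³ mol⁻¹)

5.17×10¹⁸ photons

Product: 2.62×10¹⁸ / 6.022×10²³ = 4.351×10⁻⁶ mol.
Photons that must be absorbed: 4.351×10⁻⁶ / 0.564 = 7.715×10⁻⁶ mol.
Fraction absorbed: 1 − 10^(−0.993) = 0.8984.
Incident photons needed: 7.715×10⁻⁶ / 0.8984 = 8.587×10⁻⁶ mol.
Photon count: 8.587×10⁻⁶ × 6.022×10²³ = 5.17×10¹⁸.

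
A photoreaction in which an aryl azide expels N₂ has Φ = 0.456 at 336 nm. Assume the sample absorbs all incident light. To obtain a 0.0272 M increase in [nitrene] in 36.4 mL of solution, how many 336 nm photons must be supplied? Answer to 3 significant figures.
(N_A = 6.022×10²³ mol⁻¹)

1.31×10²¹ photons

Product: (0.0272 M)(0.0364 L) = 9.901×10⁻⁴ mol.
Photons that must be absorbed: 9.901×10⁻⁴ / 0.456 = 0.002171 mol.
Photon count: 0.002171 × 6.022×10²³ = 1.31×10²¹.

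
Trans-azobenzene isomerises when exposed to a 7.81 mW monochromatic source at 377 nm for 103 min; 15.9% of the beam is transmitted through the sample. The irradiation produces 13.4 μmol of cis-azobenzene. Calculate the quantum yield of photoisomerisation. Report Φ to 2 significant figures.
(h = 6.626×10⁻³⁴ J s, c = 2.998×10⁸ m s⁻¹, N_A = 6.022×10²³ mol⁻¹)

Product: 13.4 μmol = 1.34×10⁻⁵ mol.
Photon energy at 377 nm: hc/λ = (6.626×10⁻³⁴)(2.998×10⁸)/(377×10⁻⁹) = 5.269×10⁻¹⁹ J.
Energy delivered: (7.81 mW)(6180 s) = 48.27 J.
Photons incident: 48.27 / 5.269×10⁻¹⁹ = 9.161×10¹⁹, i.e. 9.161×10¹⁹/6.022×10²³ = 1.521×10⁻⁴ mol.
Fraction absorbed: 1 − 15.9/100 = 0.8410.
Photons absorbed: 0.8410 × 1.521×10⁻⁴ = 1.279×10⁻⁴ mol.
Φ = 1.34×10⁻⁵ mol / 1.279×10⁻⁴ mol photons = 0.10.

Φ = 0.10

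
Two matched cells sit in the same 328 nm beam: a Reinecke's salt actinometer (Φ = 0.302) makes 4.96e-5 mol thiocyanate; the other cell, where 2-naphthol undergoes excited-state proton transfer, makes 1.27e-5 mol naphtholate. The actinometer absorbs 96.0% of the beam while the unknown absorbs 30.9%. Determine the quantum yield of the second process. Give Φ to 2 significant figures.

Photons absorbed by the actinometer: 4.96e-5 / 0.302 = 1.642e-4 mol.
Incident flux: 1.642e-4 / 0.960 = 1.710e-4 einstein.
Absorbed by unknown: 0.309 × 1.710e-4 = 5.284e-5 mol.
Φ(unknown) = 1.27e-5 / 5.284e-5 = 0.24.

Φ = 0.24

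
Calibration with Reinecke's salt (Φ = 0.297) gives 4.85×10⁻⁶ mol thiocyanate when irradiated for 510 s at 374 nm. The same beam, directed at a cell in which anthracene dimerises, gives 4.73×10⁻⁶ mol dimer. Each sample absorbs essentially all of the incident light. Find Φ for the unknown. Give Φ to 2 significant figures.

Φ = 0.29

Photons absorbed by the actinometer: 4.85×10⁻⁶ / 0.297 = 1.633×10⁻⁵ mol.
Φ(unknown) = 4.73×10⁻⁶ / 1.633×10⁻⁵ = 0.29.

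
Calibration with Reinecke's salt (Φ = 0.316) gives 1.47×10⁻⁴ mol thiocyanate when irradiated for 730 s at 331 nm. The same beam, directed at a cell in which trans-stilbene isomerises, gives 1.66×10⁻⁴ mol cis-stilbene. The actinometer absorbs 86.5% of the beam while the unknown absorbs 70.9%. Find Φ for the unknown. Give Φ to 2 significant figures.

Φ = 0.44

Photons absorbed by the actinometer: 1.47×10⁻⁴ / 0.316 = 4.652×10⁻⁴ mol.
Incident flux: 4.652×10⁻⁴ / 0.865 = 5.378×10⁻⁴ einstein.
Absorbed by unknown: 0.709 × 5.378×10⁻⁴ = 3.813×10⁻⁴ mol.
Φ(unknown) = 1.66×10⁻⁴ / 3.813×10⁻⁴ = 0.44.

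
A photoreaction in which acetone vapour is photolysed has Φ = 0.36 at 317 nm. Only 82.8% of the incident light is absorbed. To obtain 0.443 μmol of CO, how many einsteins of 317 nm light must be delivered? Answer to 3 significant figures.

Product: 0.443 μmol = 4.43×10⁻⁷ mol.
Photons that must be absorbed: 4.43×10⁻⁷ / 0.36 = 1.231×10⁻⁶ mol.
Incident photons needed: 1.231×10⁻⁶ / 0.828 = 1.487×10⁻⁶ mol.

1.49×10⁻⁶ einstein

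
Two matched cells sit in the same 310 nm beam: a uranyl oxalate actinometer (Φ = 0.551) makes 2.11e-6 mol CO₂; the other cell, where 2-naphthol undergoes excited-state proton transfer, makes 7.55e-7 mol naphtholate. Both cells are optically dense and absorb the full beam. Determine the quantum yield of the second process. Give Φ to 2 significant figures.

Photons absorbed by the actinometer: 2.11e-6 / 0.551 = 3.829e-6 mol.
Φ(unknown) = 7.55e-7 / 3.829e-6 = 0.20.

Φ = 0.20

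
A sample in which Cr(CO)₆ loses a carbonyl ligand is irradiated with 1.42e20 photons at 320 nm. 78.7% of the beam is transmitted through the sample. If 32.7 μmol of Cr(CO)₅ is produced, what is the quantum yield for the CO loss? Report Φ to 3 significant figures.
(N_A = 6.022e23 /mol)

Φ = 0.651

Product: 32.7 μmol = 3.27e-5 mol.
Moles of photons: 1.42e20 / 6.022e23 = 2.358e-4 mol.
Fraction absorbed: 1 − 78.7/100 = 0.2130.
Photons absorbed: 0.2130 × 2.358e-4 = 5.023e-5 mol.
Φ = 3.27e-5 mol / 5.023e-5 mol photons = 0.651.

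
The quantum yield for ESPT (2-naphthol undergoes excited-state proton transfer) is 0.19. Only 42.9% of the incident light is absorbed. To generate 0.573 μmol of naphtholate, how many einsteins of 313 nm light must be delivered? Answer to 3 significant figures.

7.03×10⁻⁶ einstein

Product: 0.573 μmol = 5.73×10⁻⁷ mol.
Photons that must be absorbed: 5.73×10⁻⁷ / 0.19 = 3.016×10⁻⁶ mol.
Incident photons needed: 3.016×10⁻⁶ / 0.429 = 7.030×10⁻⁶ mol.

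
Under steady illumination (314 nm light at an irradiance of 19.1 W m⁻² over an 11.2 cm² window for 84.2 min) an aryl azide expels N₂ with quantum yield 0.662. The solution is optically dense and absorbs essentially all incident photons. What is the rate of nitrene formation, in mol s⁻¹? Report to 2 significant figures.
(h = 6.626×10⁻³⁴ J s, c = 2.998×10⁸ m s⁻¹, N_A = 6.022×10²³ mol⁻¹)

3.7×10⁻⁸ mol s⁻¹

Photon energy at 314 nm: hc/λ = (6.626×10⁻³⁴)(2.998×10⁸)/(314×10⁻⁹) = 6.326×10⁻¹⁹ J.
Energy delivered: (19.1 W m⁻²)(11.2×10⁻⁴ m²)(5052 s) = 108.1 J.
Photons incident: 108.1 / 6.326×10⁻¹⁹ = 1.709×10²⁰, i.e. 1.709×10²⁰/6.022×10²³ = 2.838×10⁻⁴ mol.
Product formed: 0.662 × 2.838×10⁻⁴ = 1.879×10⁻⁴ mol.
Rate: 1.879×10⁻⁴ / 5052 s = 3.7×10⁻⁸ mol s⁻¹.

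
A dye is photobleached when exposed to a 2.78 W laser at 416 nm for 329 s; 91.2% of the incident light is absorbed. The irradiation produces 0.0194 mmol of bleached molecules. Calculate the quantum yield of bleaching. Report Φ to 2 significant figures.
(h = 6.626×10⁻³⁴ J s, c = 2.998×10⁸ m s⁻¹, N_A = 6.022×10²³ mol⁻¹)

Product: 0.0194 mmol = 1.94×10⁻⁵ mol.
Photon energy at 416 nm: hc/λ = (6.626×10⁻³⁴)(2.998×10⁸)/(416×10⁻⁹) = 4.775×10⁻¹⁹ J.
Energy delivered: (2.78 W)(329 s) = 914.6 J.
Photons incident: 914.6 / 4.775×10⁻¹⁹ = 1.915×10²¹, i.e. 1.915×10²¹/6.022×10²³ = 0.003180 mol.
Photons absorbed: 0.912 × 0.003180 = 0.002900 mol.
Φ = 1.94×10⁻⁵ mol / 0.002900 mol photons = 0.0067.

Φ = 0.0067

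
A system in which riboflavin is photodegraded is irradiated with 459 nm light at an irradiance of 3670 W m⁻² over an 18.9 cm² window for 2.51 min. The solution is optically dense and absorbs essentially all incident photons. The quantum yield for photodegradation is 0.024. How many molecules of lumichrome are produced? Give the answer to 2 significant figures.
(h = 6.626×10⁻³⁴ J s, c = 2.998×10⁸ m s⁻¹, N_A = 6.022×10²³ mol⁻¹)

5.8×10¹⁹ molecules

Photon energy at 459 nm: hc/λ = (6.626×10⁻³⁴)(2.998×10⁸)/(459×10⁻⁹) = 4.328×10⁻¹⁹ J.
Energy delivered: (3670 W m⁻²)(18.9×10⁻⁴ m²)(150.6 s) = 1045 J.
Photons incident: 1045 / 4.328×10⁻¹⁹ = 2.415×10²¹, i.e. 2.415×10²¹/6.022×10²³ = 0.004010 mol.
Product: Φ × n_abs = 0.024 × 0.004010 = 9.624×10⁻⁵ mol.
As a count: 9.624×10⁻⁵ × 6.022×10²³ = 5.8×10¹⁹.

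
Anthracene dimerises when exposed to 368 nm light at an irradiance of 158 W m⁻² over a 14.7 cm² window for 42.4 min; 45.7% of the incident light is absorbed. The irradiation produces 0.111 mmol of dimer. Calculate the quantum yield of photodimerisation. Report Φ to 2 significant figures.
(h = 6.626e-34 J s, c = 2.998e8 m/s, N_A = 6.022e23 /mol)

Φ = 0.13

Product: 0.111 mmol = 1.11e-4 mol.
Photon energy at 368 nm: hc/λ = (6.626e-34)(2.998e8)/(368e-9) = 5.398e-19 J.
Energy delivered: (158 W m⁻²)(14.7e-4 m²)(2544 s) = 590.9 J.
Photons incident: 590.9 / 5.398e-19 = 1.095e21, i.e. 1.095e21/6.022e23 = 0.001818 mol.
Photons absorbed: 0.457 × 0.001818 = 8.308e-4 mol.
Φ = 1.11e-4 mol / 8.308e-4 mol photons = 0.13.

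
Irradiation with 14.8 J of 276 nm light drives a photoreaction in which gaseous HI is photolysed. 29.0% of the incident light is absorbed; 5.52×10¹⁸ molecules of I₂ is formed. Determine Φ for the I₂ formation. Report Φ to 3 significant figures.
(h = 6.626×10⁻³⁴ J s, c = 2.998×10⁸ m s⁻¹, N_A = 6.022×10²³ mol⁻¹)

Product: 5.52×10¹⁸ / 6.022×10²³ = 9.166×10⁻⁶ mol.
Photon energy at 276 nm: hc/λ = (6.626×10⁻³⁴)(2.998×10⁸)/(276×10⁻⁹) = 7.197×10⁻¹⁹ J.
Photons incident: 14.8 / 7.197×10⁻¹⁹ = 2.056×10¹⁹, i.e. 2.056×10¹⁹/6.022×10²³ = 3.414×10⁻⁵ mol.
Photons absorbed: 0.290 × 3.414×10⁻⁵ = 9.901×10⁻⁶ mol.
Φ = 9.166×10⁻⁶ mol / 9.901×10⁻⁶ mol photons = 0.926.

Φ = 0.926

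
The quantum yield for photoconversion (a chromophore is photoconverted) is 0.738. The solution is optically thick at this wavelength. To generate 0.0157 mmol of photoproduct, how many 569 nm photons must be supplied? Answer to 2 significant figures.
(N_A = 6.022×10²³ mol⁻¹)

1.3×10¹⁹ photons

Product: 0.0157 mmol = 1.57×10⁻⁵ mol.
Photons that must be absorbed: 1.57×10⁻⁵ / 0.738 = 2.127×10⁻⁵ mol.
Photon count: 2.127×10⁻⁵ × 6.022×10²³ = 1.3×10¹⁹.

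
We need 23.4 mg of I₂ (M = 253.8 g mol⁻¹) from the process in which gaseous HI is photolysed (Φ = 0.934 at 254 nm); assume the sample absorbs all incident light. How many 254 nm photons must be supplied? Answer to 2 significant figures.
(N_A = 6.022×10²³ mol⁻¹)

5.9×10¹⁹ photons

Product: 23.4 mg / 253.8 g mol⁻¹ = 9.220×10⁻⁵ mol.
Photons that must be absorbed: 9.220×10⁻⁵ / 0.934 = 9.872×10⁻⁵ mol.
Photon count: 9.872×10⁻⁵ × 6.022×10²³ = 5.9×10¹⁹.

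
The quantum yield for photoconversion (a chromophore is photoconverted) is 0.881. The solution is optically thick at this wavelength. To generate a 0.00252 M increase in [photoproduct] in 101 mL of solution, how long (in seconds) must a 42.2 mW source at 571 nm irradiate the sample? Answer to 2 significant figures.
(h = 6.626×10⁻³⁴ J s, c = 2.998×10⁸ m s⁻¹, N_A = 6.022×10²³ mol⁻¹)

t ≈ 1400 s

Product: (0.00252 M)(0.101 L) = 2.545×10⁻⁴ mol.
Photons that must be absorbed: 2.545×10⁻⁴ / 0.881 = 2.889×10⁻⁴ mol.
Photon energy: hc/λ = 3.479×10⁻¹⁹ J; per mole, 2.095×10⁵ J mol⁻¹.
Energy required: 2.889×10⁻⁴ × 2.095×10⁵ = 60.52 J.
Time: 60.52 J / 0.0422 W = 1400 s.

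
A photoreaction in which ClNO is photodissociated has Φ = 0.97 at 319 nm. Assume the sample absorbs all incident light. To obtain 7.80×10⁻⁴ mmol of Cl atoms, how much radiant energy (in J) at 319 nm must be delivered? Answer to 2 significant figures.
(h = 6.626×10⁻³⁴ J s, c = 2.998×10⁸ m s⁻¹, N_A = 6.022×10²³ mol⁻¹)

Product: 7.80×10⁻⁴ mmol = 7.80×10⁻⁷ mol.
Photons that must be absorbed: 7.80×10⁻⁷ / 0.97 = 8.041×10⁻⁷ mol.
Photon energy: hc/λ = 6.227×10⁻¹⁹ J; per mole, 3.750×10⁵ J mol⁻¹.
Energy required: 8.041×10⁻⁷ × 3.750×10⁵ = 0.30 J.

0.30 J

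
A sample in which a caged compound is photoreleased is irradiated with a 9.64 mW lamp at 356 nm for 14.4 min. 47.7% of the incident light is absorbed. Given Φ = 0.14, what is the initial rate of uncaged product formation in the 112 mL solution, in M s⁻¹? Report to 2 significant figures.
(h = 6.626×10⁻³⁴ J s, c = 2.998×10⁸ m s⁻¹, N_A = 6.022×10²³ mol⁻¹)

Photon energy at 356 nm: hc/λ = (6.626×10⁻³⁴)(2.998×10⁸)/(356×10⁻⁹) = 5.580×10⁻¹⁹ J.
Energy delivered: (9.64 mW)(864 s) = 8.329 J.
Photons incident: 8.329 / 5.580×10⁻¹⁹ = 1.493×10¹⁹, i.e. 1.493×10¹⁹/6.022×10²³ = 2.479×10⁻⁵ mol.
Photons absorbed: 0.477 × 2.479×10⁻⁵ = 1.182×10⁻⁵ mol.
Product formed: 0.14 × 1.182×10⁻⁵ = 1.655×10⁻⁶ mol.
Rate: 1.655×10⁻⁶ mol / (864 s × 0.112 L) = 1.7×10⁻⁸ M s⁻¹.

1.7×10⁻⁸ M s⁻¹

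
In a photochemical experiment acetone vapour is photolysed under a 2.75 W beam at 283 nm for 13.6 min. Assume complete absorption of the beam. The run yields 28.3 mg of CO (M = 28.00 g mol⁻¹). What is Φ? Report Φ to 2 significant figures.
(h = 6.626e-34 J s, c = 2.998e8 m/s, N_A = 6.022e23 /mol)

Φ = 0.19

Product: 28.3 mg / 28.00 g mol⁻¹ = 0.001011 mol.
Photon energy at 283 nm: hc/λ = (6.626e-34)(2.998e8)/(283e-9) = 7.019e-19 J.
Energy delivered: (2.75 W)(816 s) = 2244 J.
Photons incident: 2244 / 7.019e-19 = 3.197e21, i.e. 3.197e21/6.022e23 = 0.005309 mol.
Φ = 0.001011 mol / 0.005309 mol photons = 0.19.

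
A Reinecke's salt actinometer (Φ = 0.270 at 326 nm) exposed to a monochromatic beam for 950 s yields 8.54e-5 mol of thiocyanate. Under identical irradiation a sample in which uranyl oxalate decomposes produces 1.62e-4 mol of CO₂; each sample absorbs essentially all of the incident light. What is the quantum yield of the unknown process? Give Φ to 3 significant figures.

Photons absorbed by the actinometer: 8.54e-5 / 0.270 = 3.163e-4 mol.
Φ(unknown) = 1.62e-4 / 3.163e-4 = 0.512.

Φ = 0.512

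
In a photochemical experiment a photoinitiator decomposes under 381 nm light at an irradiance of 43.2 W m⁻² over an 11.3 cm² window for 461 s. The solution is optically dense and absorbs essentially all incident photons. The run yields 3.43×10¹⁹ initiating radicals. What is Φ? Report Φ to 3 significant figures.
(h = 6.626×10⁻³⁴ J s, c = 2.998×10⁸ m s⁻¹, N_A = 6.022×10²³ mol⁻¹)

Φ = 0.795

Product: 3.43×10¹⁹ / 6.022×10²³ = 5.696×10⁻⁵ mol.
Photon energy at 381 nm: hc/λ = (6.626×10⁻³⁴)(2.998×10⁸)/(381×10⁻⁹) = 5.214×10⁻¹⁹ J.
Energy delivered: (43.2 W m⁻²)(11.3×10⁻⁴ m²)(461 s) = 22.50 J.
Photons incident: 22.50 / 5.214×10⁻¹⁹ = 4.315×10¹⁹, i.e. 4.315×10¹⁹/6.022×10²³ = 7.165×10⁻⁵ mol.
Φ = 5.696×10⁻⁵ mol / 7.165×10⁻⁵ mol photons = 0.795.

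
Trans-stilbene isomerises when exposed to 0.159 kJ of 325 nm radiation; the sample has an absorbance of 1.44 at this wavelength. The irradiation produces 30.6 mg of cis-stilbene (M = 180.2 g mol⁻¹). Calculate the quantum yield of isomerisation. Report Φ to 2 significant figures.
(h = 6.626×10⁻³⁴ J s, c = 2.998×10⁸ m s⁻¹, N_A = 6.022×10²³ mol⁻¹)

Φ = 0.41

Product: 30.6 mg / 180.2 g mol⁻¹ = 1.698×10⁻⁴ mol.
Photon energy at 325 nm: hc/λ = (6.626×10⁻³⁴)(2.998×10⁸)/(325×10⁻⁹) = 6.112×10⁻¹⁹ J.
Incident energy: 0.159 kJ = 159 J.
Photons incident: 159 / 6.112×10⁻¹⁹ = 2.601×10²⁰, i.e. 2.601×10²⁰/6.022×10²³ = 4.319×10⁻⁴ mol.
Fraction absorbed: 1 − 10^(−1.44) = 0.9637.
Photons absorbed: 0.9637 × 4.319×10⁻⁴ = 4.162×10⁻⁴ mol.
Φ = 1.698×10⁻⁴ mol / 4.162×10⁻⁴ mol photons = 0.41.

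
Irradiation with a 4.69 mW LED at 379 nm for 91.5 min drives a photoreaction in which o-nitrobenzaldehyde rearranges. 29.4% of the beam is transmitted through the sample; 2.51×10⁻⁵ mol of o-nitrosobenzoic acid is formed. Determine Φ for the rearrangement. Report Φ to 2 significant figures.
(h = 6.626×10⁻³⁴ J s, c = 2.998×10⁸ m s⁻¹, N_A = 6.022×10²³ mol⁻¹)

Photon energy at 379 nm: hc/λ = (6.626×10⁻³⁴)(2.998×10⁸)/(379×10⁻⁹) = 5.241×10⁻¹⁹ J.
Energy delivered: (4.69 mW)(5490 s) = 25.75 J.
Photons incident: 25.75 / 5.241×10⁻¹⁹ = 4.913×10¹⁹, i.e. 4.913×10¹⁹/6.022×10²³ = 8.158×10⁻⁵ mol.
Fraction absorbed: 1 − 29.4/100 = 0.7060.
Photons absorbed: 0.7060 × 8.158×10⁻⁵ = 5.760×10⁻⁵ mol.
Φ = 2.51×10⁻⁵ mol / 5.760×10⁻⁵ mol photons = 0.44.

Φ = 0.44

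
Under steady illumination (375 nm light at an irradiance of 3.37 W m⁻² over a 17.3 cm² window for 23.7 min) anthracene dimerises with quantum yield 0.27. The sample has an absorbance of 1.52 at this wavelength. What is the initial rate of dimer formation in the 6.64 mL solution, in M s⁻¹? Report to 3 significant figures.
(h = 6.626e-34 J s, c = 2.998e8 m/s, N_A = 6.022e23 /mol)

7.21e-7 M s⁻¹

Photon energy at 375 nm: hc/λ = (6.626e-34)(2.998e8)/(375e-9) = 5.297e-19 J.
Energy delivered: (3.37 W m⁻²)(17.3e-4 m²)(1422 s) = 8.290 J.
Photons incident: 8.290 / 5.297e-19 = 1.565e19, i.e. 1.565e19/6.022e23 = 2.599e-5 mol.
Fraction absorbed: 1 − 10^(−1.52) = 0.9698.
Photons absorbed: 0.9698 × 2.599e-5 = 2.521e-5 mol.
Product formed: 0.27 × 2.521e-5 = 6.807e-6 mol.
Rate: 6.807e-6 mol / (1422 s × 0.00664 L) = 7.21e-7 M s⁻¹.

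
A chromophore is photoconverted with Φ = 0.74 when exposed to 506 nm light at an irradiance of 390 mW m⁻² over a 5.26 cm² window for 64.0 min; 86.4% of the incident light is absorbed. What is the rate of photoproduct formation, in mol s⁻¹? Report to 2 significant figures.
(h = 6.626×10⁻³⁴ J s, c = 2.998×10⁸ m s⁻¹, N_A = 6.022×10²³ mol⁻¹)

Photon energy at 506 nm: hc/λ = (6.626×10⁻³⁴)(2.998×10⁸)/(506×10⁻⁹) = 3.926×10⁻¹⁹ J.
Energy delivered: (390 mW m⁻²)(5.26×10⁻⁴ m²)(3840 s) = 0.7877 J.
Photons incident: 0.7877 / 3.926×10⁻¹⁹ = 2.006×10¹⁸, i.e. 2.006×10¹⁸/6.022×10²³ = 3.331×10⁻⁶ mol.
Photons absorbed: 0.864 × 3.331×10⁻⁶ = 2.878×10⁻⁶ mol.
Product formed: 0.74 × 2.878×10⁻⁶ = 2.130×10⁻⁶ mol.
Rate: 2.130×10⁻⁶ / 3840 s = 5.5×10⁻¹⁰ mol s⁻¹.

5.5×10⁻¹⁰ mol s⁻¹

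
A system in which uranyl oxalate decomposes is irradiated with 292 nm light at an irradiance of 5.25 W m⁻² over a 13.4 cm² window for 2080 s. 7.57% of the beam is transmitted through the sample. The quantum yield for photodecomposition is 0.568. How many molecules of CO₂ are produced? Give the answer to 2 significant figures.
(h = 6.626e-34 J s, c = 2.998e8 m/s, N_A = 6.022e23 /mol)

Photon energy at 292 nm: hc/λ = (6.626e-34)(2.998e8)/(292e-9) = 6.803e-19 J.
Energy delivered: (5.25 W m⁻²)(13.4e-4 m²)(2080 s) = 14.63 J.
Photons incident: 14.63 / 6.803e-19 = 2.151e19, i.e. 2.151e19/6.022e23 = 3.572e-5 mol.
Fraction absorbed: 1 − 7.57/100 = 0.9243.
Photons absorbed: 0.9243 × 3.572e-5 = 3.302e-5 mol.
Product: Φ × n_abs = 0.568 × 3.302e-5 = 1.876e-5 mol.
As a count: 1.876e-5 × 6.022e23 = 1.1e19.

1.1e19 molecules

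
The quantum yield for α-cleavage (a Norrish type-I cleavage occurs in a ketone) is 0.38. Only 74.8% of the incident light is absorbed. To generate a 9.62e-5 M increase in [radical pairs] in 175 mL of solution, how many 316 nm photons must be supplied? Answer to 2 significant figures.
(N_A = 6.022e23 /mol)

3.6e19 photons

Product: (9.62e-5 M)(0.175 L) = 1.683e-5 mol.
Photons that must be absorbed: 1.683e-5 / 0.38 = 4.429e-5 mol.
Incident photons needed: 4.429e-5 / 0.748 = 5.921e-5 mol.
Photon count: 5.921e-5 × 6.022e23 = 3.6e19.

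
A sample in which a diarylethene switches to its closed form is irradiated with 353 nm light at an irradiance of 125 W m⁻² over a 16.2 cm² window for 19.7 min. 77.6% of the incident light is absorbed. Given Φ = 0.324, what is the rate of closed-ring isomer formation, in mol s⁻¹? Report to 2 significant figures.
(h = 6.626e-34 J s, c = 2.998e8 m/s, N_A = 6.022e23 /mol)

1.5e-7 mol s⁻¹

Photon energy at 353 nm: hc/λ = (6.626e-34)(2.998e8)/(353e-9) = 5.627e-19 J.
Energy delivered: (125 W m⁻²)(16.2e-4 m²)(1182 s) = 239.4 J.
Photons incident: 239.4 / 5.627e-19 = 4.254e20, i.e. 4.254e20/6.022e23 = 7.064e-4 mol.
Photons absorbed: 0.776 × 7.064e-4 = 5.482e-4 mol.
Product formed: 0.324 × 5.482e-4 = 1.776e-4 mol.
Rate: 1.776e-4 / 1182 s = 1.5e-7 mol s⁻¹.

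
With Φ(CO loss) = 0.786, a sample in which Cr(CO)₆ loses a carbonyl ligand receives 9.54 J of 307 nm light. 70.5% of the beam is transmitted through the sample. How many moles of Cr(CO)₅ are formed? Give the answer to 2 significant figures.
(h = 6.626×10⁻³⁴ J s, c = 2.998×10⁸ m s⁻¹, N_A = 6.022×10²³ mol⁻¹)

5.7×10⁻⁶ mol

Photon energy at 307 nm: hc/λ = (6.626×10⁻³⁴)(2.998×10⁸)/(307×10⁻⁹) = 6.471×10⁻¹⁹ J.
Photons incident: 9.54 / 6.471×10⁻¹⁹ = 1.474×10¹⁹, i.e. 1.474×10¹⁹/6.022×10²³ = 2.448×10⁻⁵ mol.
Fraction absorbed: 1 − 70.5/100 = 0.2950.
Photons absorbed: 0.2950 × 2.448×10⁻⁵ = 7.222×10⁻⁶ mol.
Product: Φ × n_abs = 0.786 × 7.222×10⁻⁶ = 5.676×10⁻⁶ mol.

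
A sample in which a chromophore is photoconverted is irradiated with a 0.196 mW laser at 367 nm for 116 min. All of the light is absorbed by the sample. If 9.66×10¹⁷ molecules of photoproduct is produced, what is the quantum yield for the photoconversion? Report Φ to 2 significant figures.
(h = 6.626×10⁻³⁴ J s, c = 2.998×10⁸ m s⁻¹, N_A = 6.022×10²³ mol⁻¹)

Product: 9.66×10¹⁷ / 6.022×10²³ = 1.604×10⁻⁶ mol.
Photon energy at 367 nm: hc/λ = (6.626×10⁻³⁴)(2.998×10⁸)/(367×10⁻⁹) = 5.413×10⁻¹⁹ J.
Energy delivered: (0.196 mW)(6960 s) = 1.364 J.
Photons incident: 1.364 / 5.413×10⁻¹⁹ = 2.520×10¹⁸, i.e. 2.520×10¹⁸/6.022×10²³ = 4.185×10⁻⁶ mol.
Φ = 1.604×10⁻⁶ mol / 4.185×10⁻⁶ mol photons = 0.38.

Φ = 0.38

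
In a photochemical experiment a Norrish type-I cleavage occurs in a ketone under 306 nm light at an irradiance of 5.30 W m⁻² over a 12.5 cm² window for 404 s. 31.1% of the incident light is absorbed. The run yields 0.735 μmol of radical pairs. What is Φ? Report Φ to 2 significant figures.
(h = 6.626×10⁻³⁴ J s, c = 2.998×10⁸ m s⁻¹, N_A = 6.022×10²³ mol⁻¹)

Φ = 0.35

Product: 0.735 μmol = 7.35×10⁻⁷ mol.
Photon energy at 306 nm: hc/λ = (6.626×10⁻³⁴)(2.998×10⁸)/(306×10⁻⁹) = 6.492×10⁻¹⁹ J.
Energy delivered: (5.30 W m⁻²)(12.5×10⁻⁴ m²)(404 s) = 2.677 J.
Photons incident: 2.677 / 6.492×10⁻¹⁹ = 4.124×10¹⁸, i.e. 4.124×10¹⁸/6.022×10²³ = 6.848×10⁻⁶ mol.
Photons absorbed: 0.311 × 6.848×10⁻⁶ = 2.130×10⁻⁶ mol.
Φ = 7.35×10⁻⁷ mol / 2.130×10⁻⁶ mol photons = 0.35.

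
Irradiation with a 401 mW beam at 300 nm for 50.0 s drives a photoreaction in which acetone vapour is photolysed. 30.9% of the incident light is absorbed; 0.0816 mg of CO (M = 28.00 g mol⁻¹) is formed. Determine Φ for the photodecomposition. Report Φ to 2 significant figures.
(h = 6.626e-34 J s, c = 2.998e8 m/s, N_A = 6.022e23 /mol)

Product: 0.0816 mg / 28.00 g mol⁻¹ = 2.914e-6 mol.
Photon energy at 300 nm: hc/λ = (6.626e-34)(2.998e8)/(300e-9) = 6.622e-19 J.
Energy delivered: (401 mW)(50 s) = 20.05 J.
Photons incident: 20.05 / 6.622e-19 = 3.028e19, i.e. 3.028e19/6.022e23 = 5.028e-5 mol.
Photons absorbed: 0.309 × 5.028e-5 = 1.554e-5 mol.
Φ = 2.914e-6 mol / 1.554e-5 mol photons = 0.19.

Φ = 0.19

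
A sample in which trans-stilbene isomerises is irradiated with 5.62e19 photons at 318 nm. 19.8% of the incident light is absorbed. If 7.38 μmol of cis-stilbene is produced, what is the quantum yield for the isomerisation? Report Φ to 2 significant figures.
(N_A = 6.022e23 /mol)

Φ = 0.40

Product: 7.38 μmol = 7.38e-6 mol.
Moles of photons: 5.62e19 / 6.022e23 = 9.332e-5 mol.
Photons absorbed: 0.198 × 9.332e-5 = 1.848e-5 mol.
Φ = 7.38e-6 mol / 1.848e-5 mol photons = 0.40.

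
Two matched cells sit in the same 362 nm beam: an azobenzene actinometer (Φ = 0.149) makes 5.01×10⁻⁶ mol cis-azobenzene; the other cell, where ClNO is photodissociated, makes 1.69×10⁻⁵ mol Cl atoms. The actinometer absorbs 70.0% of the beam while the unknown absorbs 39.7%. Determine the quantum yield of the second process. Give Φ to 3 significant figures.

Photons absorbed by the actinometer: 5.01×10⁻⁶ / 0.149 = 3.362×10⁻⁵ mol.
Incident flux: 3.362×10⁻⁵ / 0.700 = 4.803×10⁻⁵ einstein.
Absorbed by unknown: 0.397 × 4.803×10⁻⁵ = 1.907×10⁻⁵ mol.
Φ(unknown) = 1.69×10⁻⁵ / 1.907×10⁻⁵ = 0.886.

Φ = 0.886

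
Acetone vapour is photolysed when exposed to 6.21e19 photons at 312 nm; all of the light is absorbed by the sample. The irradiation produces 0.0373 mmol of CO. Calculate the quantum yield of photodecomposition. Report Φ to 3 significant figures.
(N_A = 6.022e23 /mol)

Product: 0.0373 mmol = 3.73e-5 mol.
Moles of photons: 6.21e19 / 6.022e23 = 1.031e-4 mol.
Φ = 3.73e-5 mol / 1.031e-4 mol photons = 0.362.

Φ = 0.362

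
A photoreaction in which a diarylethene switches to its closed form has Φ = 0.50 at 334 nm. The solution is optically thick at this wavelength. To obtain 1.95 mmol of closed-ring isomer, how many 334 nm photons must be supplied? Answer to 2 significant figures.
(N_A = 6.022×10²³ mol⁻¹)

Product: 1.95 mmol = 0.00195 mol.
Photons that must be absorbed: 0.00195 / 0.50 = 0.003900 mol.
Photon count: 0.003900 × 6.022×10²³ = 2.3×10²¹.

2.3×10²¹ photons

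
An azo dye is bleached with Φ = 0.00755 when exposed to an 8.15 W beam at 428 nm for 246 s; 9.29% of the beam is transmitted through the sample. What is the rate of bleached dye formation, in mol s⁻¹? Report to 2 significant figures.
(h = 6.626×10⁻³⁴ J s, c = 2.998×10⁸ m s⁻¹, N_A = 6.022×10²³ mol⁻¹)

Photon energy at 428 nm: hc/λ = (6.626×10⁻³⁴)(2.998×10⁸)/(428×10⁻⁹) = 4.641×10⁻¹⁹ J.
Energy delivered: (8.15 W)(246 s) = 2005 J.
Photons incident: 2005 / 4.641×10⁻¹⁹ = 4.320×10²¹, i.e. 4.320×10²¹/6.022×10²³ = 0.007174 mol.
Fraction absorbed: 1 − 9.29/100 = 0.9071.
Photons absorbed: 0.9071 × 0.007174 = 0.006508 mol.
Product formed: 0.00755 × 0.006508 = 4.914×10⁻⁵ mol.
Rate: 4.914×10⁻⁵ / 246 s = 2.0×10⁻⁷ mol s⁻¹.

2.0×10⁻⁷ mol s⁻¹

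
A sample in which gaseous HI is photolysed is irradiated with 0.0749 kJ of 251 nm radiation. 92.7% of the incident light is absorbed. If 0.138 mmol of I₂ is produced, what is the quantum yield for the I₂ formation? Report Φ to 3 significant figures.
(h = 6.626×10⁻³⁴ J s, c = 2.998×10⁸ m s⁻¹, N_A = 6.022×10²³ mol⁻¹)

Φ = 0.947

Product: 0.138 mmol = 1.38×10⁻⁴ mol.
Photon energy at 251 nm: hc/λ = (6.626×10⁻³⁴)(2.998×10⁸)/(251×10⁻⁹) = 7.914×10⁻¹⁹ J.
Incident energy: 0.0749 kJ = 74.9 J.
Photons incident: 74.9 / 7.914×10⁻¹⁹ = 9.464×10¹⁹, i.e. 9.464×10¹⁹/6.022×10²³ = 1.572×10⁻⁴ mol.
Photons absorbed: 0.927 × 1.572×10⁻⁴ = 1.457×10⁻⁴ mol.
Φ = 1.38×10⁻⁴ mol / 1.457×10⁻⁴ mol photons = 0.947.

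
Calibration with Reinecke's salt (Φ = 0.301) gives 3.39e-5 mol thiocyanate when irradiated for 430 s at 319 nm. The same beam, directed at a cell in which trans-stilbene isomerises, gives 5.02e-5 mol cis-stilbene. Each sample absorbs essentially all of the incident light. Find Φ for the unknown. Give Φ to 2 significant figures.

Photons absorbed by the actinometer: 3.39e-5 / 0.301 = 1.126e-4 mol.
Φ(unknown) = 5.02e-5 / 1.126e-4 = 0.45.

Φ = 0.45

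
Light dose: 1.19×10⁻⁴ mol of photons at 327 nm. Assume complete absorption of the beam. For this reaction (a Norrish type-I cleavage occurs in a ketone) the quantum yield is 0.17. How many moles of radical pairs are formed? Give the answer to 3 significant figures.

Product: Φ × n_abs = 0.17 × 1.19×10⁻⁴ = 2.023×10⁻⁵ mol.

2.02×10⁻⁵ mol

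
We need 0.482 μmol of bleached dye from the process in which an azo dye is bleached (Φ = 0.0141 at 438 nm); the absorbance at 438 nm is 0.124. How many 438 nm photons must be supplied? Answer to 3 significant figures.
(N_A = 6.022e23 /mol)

Product: 0.482 μmol = 4.82e-7 mol.
Photons that must be absorbed: 4.82e-7 / 0.0141 = 3.418e-5 mol.
Fraction absorbed: 1 − 10^(−0.124) = 0.2484.
Incident photons needed: 3.418e-5 / 0.2484 = 1.376e-4 mol.
Photon count: 1.376e-4 × 6.022e23 = 8.29e19.

8.29e19 photons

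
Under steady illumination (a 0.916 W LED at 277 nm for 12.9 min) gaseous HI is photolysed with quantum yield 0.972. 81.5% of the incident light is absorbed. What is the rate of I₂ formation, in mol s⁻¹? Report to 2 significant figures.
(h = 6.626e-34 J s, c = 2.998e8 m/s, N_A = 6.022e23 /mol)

1.7e-6 mol s⁻¹

Photon energy at 277 nm: hc/λ = (6.626e-34)(2.998e8)/(277e-9) = 7.171e-19 J.
Energy delivered: (0.916 W)(774 s) = 709.0 J.
Photons incident: 709.0 / 7.171e-19 = 9.887e20, i.e. 9.887e20/6.022e23 = 0.001642 mol.
Photons absorbed: 0.815 × 0.001642 = 0.001338 mol.
Product formed: 0.972 × 0.001338 = 0.001301 mol.
Rate: 0.001301 / 774 s = 1.7e-6 mol s⁻¹.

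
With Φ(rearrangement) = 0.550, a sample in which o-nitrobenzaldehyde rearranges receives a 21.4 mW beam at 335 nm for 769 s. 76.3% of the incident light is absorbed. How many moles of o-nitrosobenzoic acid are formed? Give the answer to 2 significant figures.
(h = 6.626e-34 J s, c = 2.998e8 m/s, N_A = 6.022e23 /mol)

Photon energy at 335 nm: hc/λ = (6.626e-34)(2.998e8)/(335e-9) = 5.930e-19 J.
Energy delivered: (21.4 mW)(769 s) = 16.46 J.
Photons incident: 16.46 / 5.930e-19 = 2.776e19, i.e. 2.776e19/6.022e23 = 4.610e-5 mol.
Photons absorbed: 0.763 × 4.610e-5 = 3.517e-5 mol.
Product: Φ × n_abs = 0.550 × 3.517e-5 = 1.934e-5 mol.

1.9e-5 mol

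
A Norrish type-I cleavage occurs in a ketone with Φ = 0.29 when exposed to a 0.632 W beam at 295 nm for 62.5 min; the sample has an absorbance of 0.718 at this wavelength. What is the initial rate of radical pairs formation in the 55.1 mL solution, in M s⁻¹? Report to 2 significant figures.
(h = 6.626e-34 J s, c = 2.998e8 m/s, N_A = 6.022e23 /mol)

Photon energy at 295 nm: hc/λ = (6.626e-34)(2.998e8)/(295e-9) = 6.734e-19 J.
Energy delivered: (0.632 W)(3750 s) = 2370 J.
Photons incident: 2370 / 6.734e-19 = 3.519e21, i.e. 3.519e21/6.022e23 = 0.005844 mol.
Fraction absorbed: 1 − 10^(−0.718) = 0.8086.
Photons absorbed: 0.8086 × 0.005844 = 0.004725 mol.
Product formed: 0.29 × 0.004725 = 0.001370 mol.
Rate: 0.001370 mol / (3750 s × 0.0551 L) = 6.6e-6 M s⁻¹.

6.6e-6 M s⁻¹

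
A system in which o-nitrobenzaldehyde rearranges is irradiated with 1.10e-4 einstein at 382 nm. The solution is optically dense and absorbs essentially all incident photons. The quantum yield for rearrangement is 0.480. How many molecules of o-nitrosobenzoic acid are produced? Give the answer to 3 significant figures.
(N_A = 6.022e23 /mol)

3.18e19 molecules

Product: Φ × n_abs = 0.480 × 1.10e-4 = 5.280e-5 mol.
As a count: 5.280e-5 × 6.022e23 = 3.18e19.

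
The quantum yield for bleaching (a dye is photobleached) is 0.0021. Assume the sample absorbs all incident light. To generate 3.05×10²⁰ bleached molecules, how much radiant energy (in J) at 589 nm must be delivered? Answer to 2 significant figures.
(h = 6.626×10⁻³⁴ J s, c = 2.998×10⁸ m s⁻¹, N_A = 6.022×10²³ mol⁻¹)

Product: 3.05×10²⁰ / 6.022×10²³ = 5.065×10⁻⁴ mol.
Photons that must be absorbed: 5.065×10⁻⁴ / 0.0021 = 0.2412 mol.
Photon energy: hc/λ = 3.373×10⁻¹⁹ J; per mole, 2.031×10⁵ J mol⁻¹.
Energy required: 0.2412 × 2.031×10⁵ = 4.9×10⁴ J.

4.9×10⁴ J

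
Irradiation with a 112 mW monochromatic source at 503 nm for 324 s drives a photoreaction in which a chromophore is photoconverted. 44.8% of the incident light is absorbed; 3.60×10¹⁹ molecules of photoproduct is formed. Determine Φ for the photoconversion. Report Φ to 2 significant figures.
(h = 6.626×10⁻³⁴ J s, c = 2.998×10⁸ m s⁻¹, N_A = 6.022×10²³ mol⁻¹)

Φ = 0.87

Product: 3.60×10¹⁹ / 6.022×10²³ = 5.978×10⁻⁵ mol.
Photon energy at 503 nm: hc/λ = (6.626×10⁻³⁴)(2.998×10⁸)/(503×10⁻⁹) = 3.949×10⁻¹⁹ J.
Energy delivered: (112 mW)(324 s) = 36.29 J.
Photons incident: 36.29 / 3.949×10⁻¹⁹ = 9.190×10¹⁹, i.e. 9.190×10¹⁹/6.022×10²³ = 1.526×10⁻⁴ mol.
Photons absorbed: 0.448 × 1.526×10⁻⁴ = 6.836×10⁻⁵ mol.
Φ = 5.978×10⁻⁵ mol / 6.836×10⁻⁵ mol photons = 0.87.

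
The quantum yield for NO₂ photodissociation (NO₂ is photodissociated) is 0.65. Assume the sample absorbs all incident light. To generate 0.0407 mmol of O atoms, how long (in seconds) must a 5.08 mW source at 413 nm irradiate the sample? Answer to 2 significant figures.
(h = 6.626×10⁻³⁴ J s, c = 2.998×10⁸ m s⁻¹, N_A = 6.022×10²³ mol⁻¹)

Product: 0.0407 mmol = 4.07×10⁻⁵ mol.
Photons that must be absorbed: 4.07×10⁻⁵ / 0.65 = 6.262×10⁻⁵ mol.
Photon energy: hc/λ = 4.810×10⁻¹⁹ J; per mole, 2.897×10⁵ J mol⁻¹.
Energy required: 6.262×10⁻⁵ × 2.897×10⁵ = 18.14 J.
Time: 18.14 J / 0.00508 W = 3600 s.

t ≈ 3600 s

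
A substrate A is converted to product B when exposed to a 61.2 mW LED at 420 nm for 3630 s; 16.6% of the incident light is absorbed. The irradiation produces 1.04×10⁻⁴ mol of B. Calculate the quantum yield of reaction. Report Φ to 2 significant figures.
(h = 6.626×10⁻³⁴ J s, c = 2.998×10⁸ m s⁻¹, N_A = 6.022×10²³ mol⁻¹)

Photon energy at 420 nm: hc/λ = (6.626×10⁻³⁴)(2.998×10⁸)/(420×10⁻⁹) = 4.730×10⁻¹⁹ J.
Energy delivered: (61.2 mW)(3630 s) = 222.2 J.
Photons incident: 222.2 / 4.730×10⁻¹⁹ = 4.698×10²⁰, i.e. 4.698×10²⁰/6.022×10²³ = 7.801×10⁻⁴ mol.
Photons absorbed: 0.166 × 7.801×10⁻⁴ = 1.295×10⁻⁴ mol.
Φ = 1.04×10⁻⁴ mol / 1.295×10⁻⁴ mol photons = 0.80.

Φ = 0.80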